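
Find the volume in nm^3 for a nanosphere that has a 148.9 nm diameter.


Radius r = 148.9/2 = 74.45 nm
Volume V = (4/3) * pi * r^3
V = (4/3) * pi * (74.45)^3
V = 1728553.06 nm^3

1728553.06


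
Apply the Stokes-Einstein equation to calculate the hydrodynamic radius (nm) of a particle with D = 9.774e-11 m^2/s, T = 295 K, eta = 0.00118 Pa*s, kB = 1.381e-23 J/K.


Stokes-Einstein: R = kB*T / (6*pi*eta*D)
R = 1.381e-23 * 295 / (6 * pi * 0.00118 * 9.774e-11)
R = 1.87396e-09 m = 1.87 nm

1.87


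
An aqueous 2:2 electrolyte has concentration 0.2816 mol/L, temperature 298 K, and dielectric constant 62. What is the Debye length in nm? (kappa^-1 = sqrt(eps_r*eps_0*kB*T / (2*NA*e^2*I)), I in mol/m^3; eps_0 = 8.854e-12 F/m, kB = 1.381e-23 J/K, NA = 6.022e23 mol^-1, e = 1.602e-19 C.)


Ionic strength I = 0.2816 * 2^2 * 1000 = 1126.4 mol/m^3
kappa^-1 = sqrt(62 * 8.854e-12 * 1.381e-23 * 298 / (2 * 6.022e23 * (1.602e-19)^2 * 1126.4))
kappa^-1 = 0.255 nm

0.255


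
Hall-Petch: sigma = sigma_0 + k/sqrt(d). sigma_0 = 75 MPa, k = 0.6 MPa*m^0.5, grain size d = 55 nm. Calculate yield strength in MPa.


d = 55 nm = 5.5e-08 m
sqrt(d) = 0.0002345208
Hall-Petch contribution = k / sqrt(d) = 0.6 / 0.0002345208 = 2558.4 MPa
sigma = sigma_0 + k/sqrt(d) = 75 + 2558.4 = 2633.4 MPa

2633.4


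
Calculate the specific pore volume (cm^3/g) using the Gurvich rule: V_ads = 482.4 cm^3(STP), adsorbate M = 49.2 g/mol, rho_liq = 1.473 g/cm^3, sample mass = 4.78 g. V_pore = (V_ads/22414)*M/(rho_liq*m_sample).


Moles adsorbed n = V_ads / 22414 = 482.4 / 22414 = 2.152226e-02 mol
Liquid volume V_liq = n * M / rho_liq = 2.152226e-02 * 49.2 / 1.473 = 0.71887 cm^3
Specific pore volume V_pore = V_liq / m_sample = 0.71887 / 4.78
V_pore = 0.1504 cm^3/g

0.1504


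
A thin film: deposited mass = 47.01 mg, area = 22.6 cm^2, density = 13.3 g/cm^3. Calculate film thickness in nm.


Convert: m = 47.01 mg = 4.7010e-05 kg, A = 22.6 cm^2 = 2.2600e-03 m^2, rho = 13.3 g/cm^3 = 13300 kg/m^3
t = m / (A * rho)
t = 4.7010e-05 / (2.2600e-03 * 13300)
t = 1.5640e-06 m = 1564.0 nm

1564.0


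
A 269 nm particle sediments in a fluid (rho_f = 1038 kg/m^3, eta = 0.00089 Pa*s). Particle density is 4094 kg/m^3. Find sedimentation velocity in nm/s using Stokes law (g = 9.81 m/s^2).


Radius R = 269/2 nm = 1.345e-07 m
Density difference = 4094 - 1038 = 3056 kg/m^3
v = 2 * R^2 * (rho_p - rho_f) * g / (9 * eta)
v = 2 * (1.345e-07)^2 * 3056 * 9.81 / (9 * 0.00089)
v = 1.35414e-07 m/s = 135.4143 nm/s

135.4143


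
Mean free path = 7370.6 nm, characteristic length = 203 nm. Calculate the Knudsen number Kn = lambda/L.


Knudsen number Kn = lambda / L
Kn = 7370.6 / 203
Kn = 36.3084

36.3084


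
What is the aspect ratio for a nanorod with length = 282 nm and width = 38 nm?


Aspect ratio AR = length / diameter
AR = 282 / 38
AR = 7.42

7.42


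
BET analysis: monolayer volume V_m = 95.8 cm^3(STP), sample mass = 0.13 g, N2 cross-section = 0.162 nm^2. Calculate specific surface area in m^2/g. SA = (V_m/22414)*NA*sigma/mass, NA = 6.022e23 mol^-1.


Number of moles in monolayer = V_m / 22414 = 95.8 / 22414 = 0.00427411
Number of molecules = moles * NA = 0.00427411 * 6.022e23
SA = molecules * sigma / mass
SA = (95.8 / 22414) * 6.022e23 * 0.162e-18 / 0.13
SA = 3207.4 m^2/g

3207.4


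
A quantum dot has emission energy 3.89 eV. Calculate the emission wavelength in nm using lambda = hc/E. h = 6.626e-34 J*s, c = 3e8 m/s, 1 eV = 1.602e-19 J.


Convert energy: E = 3.89 eV = 3.89 * 1.602e-19 = 6.23178e-19 J
lambda = h*c / E = 6.626e-34 * 3e8 / 6.23178e-19
lambda = 3.18978e-07 m = 319.0 nm

319.0


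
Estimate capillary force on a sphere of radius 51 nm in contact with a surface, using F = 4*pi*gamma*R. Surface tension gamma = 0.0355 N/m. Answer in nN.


Convert radius: R = 51 nm = 5.1e-08 m
F = 4 * pi * gamma * R
F = 4 * pi * 0.0355 * 5.1e-08
F = 2.27514e-08 N = 22.7514 nN

22.7514


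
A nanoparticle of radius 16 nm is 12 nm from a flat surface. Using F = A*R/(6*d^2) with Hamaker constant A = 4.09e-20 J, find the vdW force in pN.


Convert to SI: R = 16 nm = 1.6e-08 m, d = 12 nm = 1.2e-08 m
F = A * R / (6 * d^2)
F = 4.09e-20 * 1.6e-08 / (6 * (1.2e-08)^2)
F = 7.57407e-13 N = 0.757 pN

0.757


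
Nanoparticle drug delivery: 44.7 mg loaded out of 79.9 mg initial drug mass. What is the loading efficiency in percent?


Drug loading efficiency = (drug loaded / drug initial) * 100
DLE = 44.7 / 79.9 * 100
DLE = 0.5594 * 100
DLE = 55.94%

55.94


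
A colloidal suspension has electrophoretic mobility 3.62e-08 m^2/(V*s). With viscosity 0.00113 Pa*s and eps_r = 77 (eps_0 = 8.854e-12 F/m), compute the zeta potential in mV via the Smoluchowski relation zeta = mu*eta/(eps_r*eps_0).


Smoluchowski equation: zeta = mu * eta / (eps_r * eps_0)
zeta = 3.62e-08 * 0.00113 / (77 * 8.854e-12)
zeta = 0.060001 V = 60.0 mV

60.0


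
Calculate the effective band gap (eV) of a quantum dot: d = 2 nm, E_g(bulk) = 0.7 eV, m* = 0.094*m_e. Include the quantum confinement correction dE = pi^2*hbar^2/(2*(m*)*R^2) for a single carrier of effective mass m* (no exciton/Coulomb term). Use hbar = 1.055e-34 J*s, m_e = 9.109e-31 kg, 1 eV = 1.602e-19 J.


Radius R = 2/2 nm = 1e-09 m
Confinement energy dE = pi^2 * hbar^2 / (2 * m_eff * m_e * R^2)
dE = pi^2 * (1.055e-34)^2 / (2 * 0.094 * 9.109e-31 * (1e-09)^2) J, divided by 1.602e-19 J/eV
dE = 4.0042 eV
Total band gap = E_g(bulk) + dE = 0.7 + 4.0042 = 4.7042 eV

4.7042


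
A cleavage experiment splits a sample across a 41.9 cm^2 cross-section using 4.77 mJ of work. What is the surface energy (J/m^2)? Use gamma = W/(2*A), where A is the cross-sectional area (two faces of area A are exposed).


Convert: A = 41.9 cm^2 = 0.00419 m^2, W = 4.77 mJ = 0.00477 J
Cleaving exposes two faces of area A, so total new surface = 2*A and gamma = W / (2*A)
gamma = 0.00477 / (2 * 0.00419)
gamma = 0.569 J/m^2

0.569


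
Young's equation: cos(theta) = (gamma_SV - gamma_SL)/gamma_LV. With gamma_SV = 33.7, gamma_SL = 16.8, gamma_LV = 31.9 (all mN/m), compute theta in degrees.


cos(theta) = (gamma_SV - gamma_SL) / gamma_LV
cos(theta) = (33.7 - 16.8) / 31.9
cos(theta) = 0.529781
theta = arccos(0.529781) = 58.01 degrees

58.01


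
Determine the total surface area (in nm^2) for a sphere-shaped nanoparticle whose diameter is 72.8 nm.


Radius r = 72.8/2 = 36.4 nm
Surface area SA = 4 * pi * r^2
SA = 4 * pi * (36.4)^2
SA = 16649.94 nm^2

16649.94


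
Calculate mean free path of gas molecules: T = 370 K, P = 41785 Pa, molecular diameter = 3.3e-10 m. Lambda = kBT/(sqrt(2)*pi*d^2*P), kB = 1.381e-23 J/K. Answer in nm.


Mean free path: lambda = kB*T / (sqrt(2) * pi * d^2 * P)
lambda = 1.381e-23 * 370 / (sqrt(2) * pi * (3.3e-10)^2 * 41785)
lambda = 2.52745e-07 m
lambda = 252.74 nm

252.74


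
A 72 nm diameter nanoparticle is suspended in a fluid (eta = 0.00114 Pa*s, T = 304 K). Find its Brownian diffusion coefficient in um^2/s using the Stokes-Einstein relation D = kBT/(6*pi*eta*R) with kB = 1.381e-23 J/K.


Radius R = 72/2 = 36 nm = 3.6e-08 m
D = kB*T / (6*pi*eta*R)
D = 1.381e-23 * 304 / (6 * pi * 0.00114 * 3.6e-08)
D = 5.42699e-12 m^2/s = 5.427 um^2/s

5.427


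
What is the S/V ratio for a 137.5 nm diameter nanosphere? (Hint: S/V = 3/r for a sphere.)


Radius r = 137.5/2 = 68.75 nm
S/V = 3 / r = 3 / 68.75
S/V = 0.0436 nm^-1

0.0436


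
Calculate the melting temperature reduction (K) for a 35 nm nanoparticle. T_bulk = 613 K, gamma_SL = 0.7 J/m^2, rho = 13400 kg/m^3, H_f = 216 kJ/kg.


Radius R = 35/2 = 17.5 nm = 1.75e-08 m
Convert H_f = 216 kJ/kg = 216000 J/kg
dT = 2 * gamma_SL * T_bulk / (rho * H_f * R)
dT = 2 * 0.7 * 613 / (13400 * 216000 * 1.75e-08)
dT = 16.9 K

16.9


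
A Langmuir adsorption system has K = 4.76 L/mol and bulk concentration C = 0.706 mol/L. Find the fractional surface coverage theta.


Langmuir isotherm: theta = K*C / (1 + K*C)
K*C = 4.76 * 0.706 = 3.36056
theta = 3.36056 / (1 + 3.36056) = 3.36056 / 4.36056
theta = 0.7707

0.7707


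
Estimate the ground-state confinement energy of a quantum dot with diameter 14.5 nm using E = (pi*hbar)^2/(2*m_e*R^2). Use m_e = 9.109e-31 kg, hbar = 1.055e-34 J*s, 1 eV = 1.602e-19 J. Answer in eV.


Radius R = 14.5/2 = 7.25 nm = 7.25e-09 m
E = (pi * 1.055e-34)^2 / (2 * 9.109e-31 * (7.25e-09)^2)
E(J) = 1.14717e-21
E = E(J) / 1.602e-19 = 0.0072 eV

0.0072


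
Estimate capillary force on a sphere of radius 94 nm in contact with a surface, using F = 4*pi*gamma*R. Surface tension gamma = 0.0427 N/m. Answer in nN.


Convert radius: R = 94 nm = 9.4e-08 m
F = 4 * pi * gamma * R
F = 4 * pi * 0.0427 * 9.4e-08
F = 5.04389e-08 N = 50.4389 nN

50.4389


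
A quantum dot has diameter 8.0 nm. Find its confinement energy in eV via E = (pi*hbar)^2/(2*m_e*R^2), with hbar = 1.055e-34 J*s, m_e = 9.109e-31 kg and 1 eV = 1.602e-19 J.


Radius R = 8.0/2 = 4 nm = 4e-09 m
E = (pi * 1.055e-34)^2 / (2 * 9.109e-31 * (4e-09)^2)
E(J) = 3.76863e-21
E = E(J) / 1.602e-19 = 0.0235 eV

0.0235


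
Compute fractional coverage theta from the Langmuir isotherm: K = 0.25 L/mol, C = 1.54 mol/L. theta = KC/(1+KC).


Langmuir isotherm: theta = K*C / (1 + K*C)
K*C = 0.25 * 1.54 = 0.385
theta = 0.385 / (1 + 0.385) = 0.385 / 1.385
theta = 0.278

0.278


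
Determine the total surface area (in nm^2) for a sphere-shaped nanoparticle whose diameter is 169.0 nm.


Radius r = 169.0/2 = 84.5 nm
Surface area SA = 4 * pi * r^2
SA = 4 * pi * (84.5)^2
SA = 89727.03 nm^2

89727.03


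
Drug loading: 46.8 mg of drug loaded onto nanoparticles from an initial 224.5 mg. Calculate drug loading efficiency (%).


Drug loading efficiency = (drug loaded / drug initial) * 100
DLE = 46.8 / 224.5 * 100
DLE = 0.2085 * 100
DLE = 20.85%

20.85


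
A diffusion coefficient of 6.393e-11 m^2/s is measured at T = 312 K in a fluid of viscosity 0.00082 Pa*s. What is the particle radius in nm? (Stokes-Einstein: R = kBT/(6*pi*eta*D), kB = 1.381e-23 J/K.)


Stokes-Einstein: R = kB*T / (6*pi*eta*D)
R = 1.381e-23 * 312 / (6 * pi * 0.00082 * 6.393e-11)
R = 4.36042e-09 m = 4.36 nm

4.36


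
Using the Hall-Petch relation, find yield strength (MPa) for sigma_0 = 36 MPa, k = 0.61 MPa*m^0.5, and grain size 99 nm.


d = 99 nm = 9.9e-08 m
sqrt(d) = 0.0003146427
Hall-Petch contribution = k / sqrt(d) = 0.61 / 0.0003146427 = 1938.7 MPa
sigma = sigma_0 + k/sqrt(d) = 36 + 1938.7 = 1974.7 MPa

1974.7


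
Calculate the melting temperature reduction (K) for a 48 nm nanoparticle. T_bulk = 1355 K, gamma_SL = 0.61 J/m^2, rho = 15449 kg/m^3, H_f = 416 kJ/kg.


Radius R = 48/2 = 24 nm = 2.4e-08 m
Convert H_f = 416 kJ/kg = 416000 J/kg
dT = 2 * gamma_SL * T_bulk / (rho * H_f * R)
dT = 2 * 0.61 * 1355 / (15449 * 416000 * 2.4e-08)
dT = 10.7 K

10.7


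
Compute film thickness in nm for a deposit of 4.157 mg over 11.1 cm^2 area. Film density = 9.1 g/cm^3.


Convert: m = 4.157 mg = 4.1570e-06 kg, A = 11.1 cm^2 = 1.1100e-03 m^2, rho = 9.1 g/cm^3 = 9100 kg/m^3
t = m / (A * rho)
t = 4.1570e-06 / (1.1100e-03 * 9100)
t = 4.1154e-07 m = 411.5 nm

411.5


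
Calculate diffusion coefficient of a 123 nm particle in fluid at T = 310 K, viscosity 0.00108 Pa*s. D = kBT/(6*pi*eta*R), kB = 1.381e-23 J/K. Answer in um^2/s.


Radius R = 123/2 = 61.5 nm = 6.15e-08 m
D = kB*T / (6*pi*eta*R)
D = 1.381e-23 * 310 / (6 * pi * 0.00108 * 6.15e-08)
D = 3.41944e-12 m^2/s = 3.419 um^2/s

3.419


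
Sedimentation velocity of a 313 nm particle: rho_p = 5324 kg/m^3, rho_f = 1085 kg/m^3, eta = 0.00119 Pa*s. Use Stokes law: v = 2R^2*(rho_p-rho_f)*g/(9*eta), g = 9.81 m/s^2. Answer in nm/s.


Radius R = 313/2 nm = 1.565e-07 m
Density difference = 5324 - 1085 = 4239 kg/m^3
v = 2 * R^2 * (rho_p - rho_f) * g / (9 * eta)
v = 2 * (1.565e-07)^2 * 4239 * 9.81 / (9 * 0.00119)
v = 1.90196e-07 m/s = 190.1961 nm/s

190.1961


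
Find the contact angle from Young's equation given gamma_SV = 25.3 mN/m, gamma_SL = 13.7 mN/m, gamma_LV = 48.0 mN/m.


cos(theta) = (gamma_SV - gamma_SL) / gamma_LV
cos(theta) = (25.3 - 13.7) / 48.0
cos(theta) = 0.241667
theta = arccos(0.241667) = 76.02 degrees

76.02


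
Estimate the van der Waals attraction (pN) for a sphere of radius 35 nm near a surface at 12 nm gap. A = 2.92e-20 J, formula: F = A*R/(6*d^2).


Convert to SI: R = 35 nm = 3.5e-08 m, d = 12 nm = 1.2e-08 m
F = A * R / (6 * d^2)
F = 2.92e-20 * 3.5e-08 / (6 * (1.2e-08)^2)
F = 1.18287e-12 N = 1.183 pN

1.183


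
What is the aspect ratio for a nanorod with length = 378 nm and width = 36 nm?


Aspect ratio AR = length / diameter
AR = 378 / 36
AR = 10.5

10.5


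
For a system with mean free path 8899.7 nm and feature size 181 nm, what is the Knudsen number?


Knudsen number Kn = lambda / L
Kn = 8899.7 / 181
Kn = 49.1696

49.1696


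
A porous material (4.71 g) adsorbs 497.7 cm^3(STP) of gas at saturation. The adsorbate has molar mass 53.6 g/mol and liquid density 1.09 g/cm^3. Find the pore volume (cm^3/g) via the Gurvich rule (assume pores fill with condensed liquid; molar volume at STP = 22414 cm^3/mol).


Moles adsorbed n = V_ads / 22414 = 497.7 / 22414 = 2.220487e-02 mol
Liquid volume V_liq = n * M / rho_liq = 2.220487e-02 * 53.6 / 1.09 = 1.09191 cm^3
Specific pore volume V_pore = V_liq / m_sample = 1.09191 / 4.71
V_pore = 0.2318 cm^3/g

0.2318


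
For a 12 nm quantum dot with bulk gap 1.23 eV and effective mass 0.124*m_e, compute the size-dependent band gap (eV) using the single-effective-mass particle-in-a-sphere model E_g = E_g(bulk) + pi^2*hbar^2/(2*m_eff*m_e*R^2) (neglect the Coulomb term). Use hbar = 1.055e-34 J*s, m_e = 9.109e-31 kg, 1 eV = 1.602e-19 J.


Radius R = 12/2 nm = 6e-09 m
Confinement energy dE = pi^2 * hbar^2 / (2 * m_eff * m_e * R^2)
dE = pi^2 * (1.055e-34)^2 / (2 * 0.124 * 9.109e-31 * (6e-09)^2) J, divided by 1.602e-19 J/eV
dE = 0.0843 eV
Total band gap = E_g(bulk) + dE = 1.23 + 0.0843 = 1.3143 eV

1.3143


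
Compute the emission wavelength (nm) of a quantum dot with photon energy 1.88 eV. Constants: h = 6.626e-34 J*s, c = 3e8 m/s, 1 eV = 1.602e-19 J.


Convert energy: E = 1.88 eV = 1.88 * 1.602e-19 = 3.01176e-19 J
lambda = h*c / E = 6.626e-34 * 3e8 / 3.01176e-19
lambda = 6.60013e-07 m = 660.0 nm

660.0


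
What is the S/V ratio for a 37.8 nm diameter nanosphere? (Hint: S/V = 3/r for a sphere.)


Radius r = 37.8/2 = 18.9 nm
S/V = 3 / r = 3 / 18.9
S/V = 0.1587 nm^-1

0.1587


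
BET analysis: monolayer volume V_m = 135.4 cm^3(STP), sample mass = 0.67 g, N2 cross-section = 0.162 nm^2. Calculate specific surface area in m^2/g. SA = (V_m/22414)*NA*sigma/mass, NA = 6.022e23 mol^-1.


Number of moles in monolayer = V_m / 22414 = 135.4 / 22414 = 0.00604087
Number of molecules = moles * NA = 0.00604087 * 6.022e23
SA = molecules * sigma / mass
SA = (135.4 / 22414) * 6.022e23 * 0.162e-18 / 0.67
SA = 879.6 m^2/g

879.6


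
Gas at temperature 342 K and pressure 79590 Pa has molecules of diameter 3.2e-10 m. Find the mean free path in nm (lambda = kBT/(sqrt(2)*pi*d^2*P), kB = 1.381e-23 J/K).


Mean free path: lambda = kB*T / (sqrt(2) * pi * d^2 * P)
lambda = 1.381e-23 * 342 / (sqrt(2) * pi * (3.2e-10)^2 * 79590)
lambda = 1.30436e-07 m
lambda = 130.44 nm

130.44


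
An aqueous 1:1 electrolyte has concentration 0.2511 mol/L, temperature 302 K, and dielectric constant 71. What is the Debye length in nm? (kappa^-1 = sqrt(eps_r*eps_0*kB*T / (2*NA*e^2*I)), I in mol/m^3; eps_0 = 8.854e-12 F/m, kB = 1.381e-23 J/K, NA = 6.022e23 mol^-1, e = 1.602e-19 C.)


Ionic strength I = 0.2511 * 1^2 * 1000 = 251.1 mol/m^3
kappa^-1 = sqrt(71 * 8.854e-12 * 1.381e-23 * 302 / (2 * 6.022e23 * (1.602e-19)^2 * 251.1))
kappa^-1 = 0.581 nm

0.581


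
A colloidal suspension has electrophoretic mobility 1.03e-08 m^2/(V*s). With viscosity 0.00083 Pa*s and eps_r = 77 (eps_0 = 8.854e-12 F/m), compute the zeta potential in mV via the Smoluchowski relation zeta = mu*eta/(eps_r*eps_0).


Smoluchowski equation: zeta = mu * eta / (eps_r * eps_0)
zeta = 1.03e-08 * 0.00083 / (77 * 8.854e-12)
zeta = 0.01254 V = 12.54 mV

12.54


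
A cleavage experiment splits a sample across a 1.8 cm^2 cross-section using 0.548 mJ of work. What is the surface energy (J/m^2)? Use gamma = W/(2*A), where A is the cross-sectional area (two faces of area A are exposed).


Convert: A = 1.8 cm^2 = 0.00018 m^2, W = 0.548 mJ = 0.000548 J
Cleaving exposes two faces of area A, so total new surface = 2*A and gamma = W / (2*A)
gamma = 0.000548 / (2 * 0.00018)
gamma = 1.522 J/m^2

1.522


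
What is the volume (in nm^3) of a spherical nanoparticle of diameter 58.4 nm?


Radius r = 58.4/2 = 29.2 nm
Volume V = (4/3) * pi * r^3
V = (4/3) * pi * (29.2)^3
V = 104288.68 nm^3

104288.68


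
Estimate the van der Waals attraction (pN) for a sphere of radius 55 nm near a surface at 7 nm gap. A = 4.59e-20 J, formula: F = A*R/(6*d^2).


Convert to SI: R = 55 nm = 5.5e-08 m, d = 7 nm = 7e-09 m
F = A * R / (6 * d^2)
F = 4.59e-20 * 5.5e-08 / (6 * (7e-09)^2)
F = 8.58673e-12 N = 8.587 pN

8.587


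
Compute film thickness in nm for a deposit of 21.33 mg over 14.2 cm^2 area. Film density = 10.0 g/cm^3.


Convert: m = 21.33 mg = 2.1330e-05 kg, A = 14.2 cm^2 = 1.4200e-03 m^2, rho = 10.0 g/cm^3 = 10000 kg/m^3
t = m / (A * rho)
t = 2.1330e-05 / (1.4200e-03 * 10000)
t = 1.5021e-06 m = 1502.1 nm

1502.1


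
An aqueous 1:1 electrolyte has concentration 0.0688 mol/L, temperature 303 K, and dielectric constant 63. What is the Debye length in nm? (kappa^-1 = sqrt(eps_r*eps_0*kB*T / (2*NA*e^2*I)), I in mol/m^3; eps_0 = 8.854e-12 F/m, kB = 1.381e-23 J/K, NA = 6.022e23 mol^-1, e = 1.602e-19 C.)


Ionic strength I = 0.0688 * 1^2 * 1000 = 68.8 mol/m^3
kappa^-1 = sqrt(63 * 8.854e-12 * 1.381e-23 * 303 / (2 * 6.022e23 * (1.602e-19)^2 * 68.8))
kappa^-1 = 1.048 nm

1.048


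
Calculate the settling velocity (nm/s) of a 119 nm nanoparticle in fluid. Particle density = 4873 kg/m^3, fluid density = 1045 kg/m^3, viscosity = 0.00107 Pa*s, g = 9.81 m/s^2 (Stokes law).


Radius R = 119/2 nm = 5.95e-08 m
Density difference = 4873 - 1045 = 3828 kg/m^3
v = 2 * R^2 * (rho_p - rho_f) * g / (9 * eta)
v = 2 * (5.95e-08)^2 * 3828 * 9.81 / (9 * 0.00107)
v = 2.76108e-08 m/s = 27.6108 nm/s

27.6108


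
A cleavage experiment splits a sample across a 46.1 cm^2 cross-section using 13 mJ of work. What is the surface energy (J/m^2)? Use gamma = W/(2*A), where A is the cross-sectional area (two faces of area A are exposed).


Convert: A = 46.1 cm^2 = 0.00461 m^2, W = 13 mJ = 0.013 J
Cleaving exposes two faces of area A, so total new surface = 2*A and gamma = W / (2*A)
gamma = 0.013 / (2 * 0.00461)
gamma = 1.41 J/m^2

1.41


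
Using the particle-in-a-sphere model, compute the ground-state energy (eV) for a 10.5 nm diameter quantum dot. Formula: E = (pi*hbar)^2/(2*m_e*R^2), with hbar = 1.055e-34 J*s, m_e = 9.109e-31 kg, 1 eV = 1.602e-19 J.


Radius R = 10.5/2 = 5.25 nm = 5.25e-09 m
E = (pi * 1.055e-34)^2 / (2 * 9.109e-31 * (5.25e-09)^2)
E(J) = 2.18769e-21
E = E(J) / 1.602e-19 = 0.0137 eV

0.0137


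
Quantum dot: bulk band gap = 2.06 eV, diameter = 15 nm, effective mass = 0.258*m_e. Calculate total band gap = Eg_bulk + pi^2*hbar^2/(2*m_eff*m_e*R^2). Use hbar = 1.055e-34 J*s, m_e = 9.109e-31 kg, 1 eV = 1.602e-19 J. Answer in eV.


Radius R = 15/2 nm = 7.5e-09 m
Confinement energy dE = pi^2 * hbar^2 / (2 * m_eff * m_e * R^2)
dE = pi^2 * (1.055e-34)^2 / (2 * 0.258 * 9.109e-31 * (7.5e-09)^2) J, divided by 1.602e-19 J/eV
dE = 0.0259 eV
Total band gap = E_g(bulk) + dE = 2.06 + 0.0259 = 2.0859 eV

2.0859


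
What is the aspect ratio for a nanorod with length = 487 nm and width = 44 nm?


Aspect ratio AR = length / diameter
AR = 487 / 44
AR = 11.07

11.07


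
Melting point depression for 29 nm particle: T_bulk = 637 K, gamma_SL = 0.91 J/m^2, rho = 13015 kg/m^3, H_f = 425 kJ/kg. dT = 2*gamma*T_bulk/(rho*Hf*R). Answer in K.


Radius R = 29/2 = 14.5 nm = 1.45e-08 m
Convert H_f = 425 kJ/kg = 425000 J/kg
dT = 2 * gamma_SL * T_bulk / (rho * H_f * R)
dT = 2 * 0.91 * 637 / (13015 * 425000 * 1.45e-08)
dT = 14.5 K

14.5


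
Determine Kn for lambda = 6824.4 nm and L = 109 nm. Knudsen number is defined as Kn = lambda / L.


Knudsen number Kn = lambda / L
Kn = 6824.4 / 109
Kn = 62.6092

62.6092


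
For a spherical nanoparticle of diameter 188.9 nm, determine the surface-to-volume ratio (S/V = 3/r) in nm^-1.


Radius r = 188.9/2 = 94.45 nm
S/V = 3 / r = 3 / 94.45
S/V = 0.0318 nm^-1

0.0318


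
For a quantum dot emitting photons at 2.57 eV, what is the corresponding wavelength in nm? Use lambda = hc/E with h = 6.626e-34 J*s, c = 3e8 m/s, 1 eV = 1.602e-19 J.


Convert energy: E = 2.57 eV = 2.57 * 1.602e-19 = 4.11714e-19 J
lambda = h*c / E = 6.626e-34 * 3e8 / 4.11714e-19
lambda = 4.82811e-07 m = 482.8 nm

482.8


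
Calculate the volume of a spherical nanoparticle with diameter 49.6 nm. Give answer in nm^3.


Radius r = 49.6/2 = 24.8 nm
Volume V = (4/3) * pi * r^3
V = (4/3) * pi * (24.8)^3
V = 63891.58 nm^3

63891.58


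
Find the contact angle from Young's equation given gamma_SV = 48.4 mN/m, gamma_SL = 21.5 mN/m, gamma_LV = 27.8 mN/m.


cos(theta) = (gamma_SV - gamma_SL) / gamma_LV
cos(theta) = (48.4 - 21.5) / 27.8
cos(theta) = 0.967626
theta = arccos(0.967626) = 14.62 degrees

14.62


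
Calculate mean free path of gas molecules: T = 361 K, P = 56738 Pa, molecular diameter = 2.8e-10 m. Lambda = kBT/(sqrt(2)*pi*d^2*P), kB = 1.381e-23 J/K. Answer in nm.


Mean free path: lambda = kB*T / (sqrt(2) * pi * d^2 * P)
lambda = 1.381e-23 * 361 / (sqrt(2) * pi * (2.8e-10)^2 * 56738)
lambda = 2.52259e-07 m
lambda = 252.26 nm

252.26


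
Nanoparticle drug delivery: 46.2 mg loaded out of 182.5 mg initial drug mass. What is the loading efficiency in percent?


Drug loading efficiency = (drug loaded / drug initial) * 100
DLE = 46.2 / 182.5 * 100
DLE = 0.2532 * 100
DLE = 25.32%

25.32


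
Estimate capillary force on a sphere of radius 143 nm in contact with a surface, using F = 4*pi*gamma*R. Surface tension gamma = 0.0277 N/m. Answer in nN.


Convert radius: R = 143 nm = 1.43e-07 m
F = 4 * pi * gamma * R
F = 4 * pi * 0.0277 * 1.43e-07
F = 4.97767e-08 N = 49.7767 nN

49.7767


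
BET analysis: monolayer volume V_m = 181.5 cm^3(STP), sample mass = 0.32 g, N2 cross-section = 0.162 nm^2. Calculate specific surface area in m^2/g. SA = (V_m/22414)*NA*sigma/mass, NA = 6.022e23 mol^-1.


Number of moles in monolayer = V_m / 22414 = 181.5 / 22414 = 0.00809762
Number of molecules = moles * NA = 0.00809762 * 6.022e23
SA = molecules * sigma / mass
SA = (181.5 / 22414) * 6.022e23 * 0.162e-18 / 0.32
SA = 2468.7 m^2/g

2468.7


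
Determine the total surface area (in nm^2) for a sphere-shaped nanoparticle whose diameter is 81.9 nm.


Radius r = 81.9/2 = 40.95 nm
Surface area SA = 4 * pi * r^2
SA = 4 * pi * (40.95)^2
SA = 21072.58 nm^2

21072.58


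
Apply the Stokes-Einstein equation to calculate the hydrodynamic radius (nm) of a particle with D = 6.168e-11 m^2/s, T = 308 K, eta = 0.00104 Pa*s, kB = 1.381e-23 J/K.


Stokes-Einstein: R = kB*T / (6*pi*eta*D)
R = 1.381e-23 * 308 / (6 * pi * 0.00104 * 6.168e-11)
R = 3.51775e-09 m = 3.52 nm

3.52


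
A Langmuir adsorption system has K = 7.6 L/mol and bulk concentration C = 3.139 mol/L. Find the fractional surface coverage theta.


Langmuir isotherm: theta = K*C / (1 + K*C)
K*C = 7.6 * 3.139 = 23.8564
theta = 23.8564 / (1 + 23.8564) = 23.8564 / 24.8564
theta = 0.9598

0.9598


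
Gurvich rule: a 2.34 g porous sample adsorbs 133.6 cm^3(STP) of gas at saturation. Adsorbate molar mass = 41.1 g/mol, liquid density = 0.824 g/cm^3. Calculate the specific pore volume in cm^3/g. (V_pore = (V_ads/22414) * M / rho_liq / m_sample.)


Moles adsorbed n = V_ads / 22414 = 133.6 / 22414 = 5.960560e-03 mol
Liquid volume V_liq = n * M / rho_liq = 5.960560e-03 * 41.1 / 0.824 = 0.29730 cm^3
Specific pore volume V_pore = V_liq / m_sample = 0.29730 / 2.34
V_pore = 0.1271 cm^3/g

0.1271


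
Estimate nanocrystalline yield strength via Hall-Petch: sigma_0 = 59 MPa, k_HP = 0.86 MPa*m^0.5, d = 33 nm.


d = 33 nm = 3.3e-08 m
sqrt(d) = 0.000181659
Hall-Petch contribution = k / sqrt(d) = 0.86 / 0.000181659 = 4734.1 MPa
sigma = sigma_0 + k/sqrt(d) = 59 + 4734.1 = 4793.1 MPa

4793.1


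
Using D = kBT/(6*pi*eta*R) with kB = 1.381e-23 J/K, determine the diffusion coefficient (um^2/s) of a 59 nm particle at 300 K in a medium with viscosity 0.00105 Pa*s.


Radius R = 59/2 = 29.5 nm = 2.95e-08 m
D = kB*T / (6*pi*eta*R)
D = 1.381e-23 * 300 / (6 * pi * 0.00105 * 2.95e-08)
D = 7.09582e-12 m^2/s = 7.096 um^2/s

7.096


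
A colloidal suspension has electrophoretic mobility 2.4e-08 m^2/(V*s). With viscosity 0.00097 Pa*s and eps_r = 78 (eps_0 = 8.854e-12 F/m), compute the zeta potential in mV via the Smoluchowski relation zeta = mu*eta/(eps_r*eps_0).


Smoluchowski equation: zeta = mu * eta / (eps_r * eps_0)
zeta = 2.4e-08 * 0.00097 / (78 * 8.854e-12)
zeta = 0.033709 V = 33.71 mV

33.71


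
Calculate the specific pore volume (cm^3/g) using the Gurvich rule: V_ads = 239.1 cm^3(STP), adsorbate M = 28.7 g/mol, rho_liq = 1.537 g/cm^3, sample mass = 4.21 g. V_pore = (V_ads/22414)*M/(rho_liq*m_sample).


Moles adsorbed n = V_ads / 22414 = 239.1 / 22414 = 1.066744e-02 mol
Liquid volume V_liq = n * M / rho_liq = 1.066744e-02 * 28.7 / 1.537 = 0.19919 cm^3
Specific pore volume V_pore = V_liq / m_sample = 0.19919 / 4.21
V_pore = 0.0473 cm^3/g

0.0473


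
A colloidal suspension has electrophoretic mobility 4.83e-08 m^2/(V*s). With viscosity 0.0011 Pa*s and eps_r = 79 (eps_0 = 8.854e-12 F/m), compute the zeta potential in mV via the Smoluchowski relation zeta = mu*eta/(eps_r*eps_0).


Smoluchowski equation: zeta = mu * eta / (eps_r * eps_0)
zeta = 4.83e-08 * 0.0011 / (79 * 8.854e-12)
zeta = 0.075958 V = 75.96 mV

75.96


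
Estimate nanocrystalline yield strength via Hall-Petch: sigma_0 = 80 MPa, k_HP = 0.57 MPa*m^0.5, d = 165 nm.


d = 165 nm = 1.65e-07 m
sqrt(d) = 0.0004062019
Hall-Petch contribution = k / sqrt(d) = 0.57 / 0.0004062019 = 1403.2 MPa
sigma = sigma_0 + k/sqrt(d) = 80 + 1403.2 = 1483.2 MPa

1483.2


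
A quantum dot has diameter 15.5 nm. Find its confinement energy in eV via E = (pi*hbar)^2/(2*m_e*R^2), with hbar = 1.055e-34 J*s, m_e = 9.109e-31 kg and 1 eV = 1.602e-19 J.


Radius R = 15.5/2 = 7.75 nm = 7.75e-09 m
E = (pi * 1.055e-34)^2 / (2 * 9.109e-31 * (7.75e-09)^2)
E(J) = 1.00392e-21
E = E(J) / 1.602e-19 = 0.0063 eV

0.0063


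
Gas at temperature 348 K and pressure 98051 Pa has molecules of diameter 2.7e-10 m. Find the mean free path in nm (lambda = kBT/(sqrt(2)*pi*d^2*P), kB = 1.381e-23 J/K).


Mean free path: lambda = kB*T / (sqrt(2) * pi * d^2 * P)
lambda = 1.381e-23 * 348 / (sqrt(2) * pi * (2.7e-10)^2 * 98051)
lambda = 1.51331e-07 m
lambda = 151.33 nm

151.33


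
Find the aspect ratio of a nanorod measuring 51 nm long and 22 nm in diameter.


Aspect ratio AR = length / diameter
AR = 51 / 22
AR = 2.32

2.32


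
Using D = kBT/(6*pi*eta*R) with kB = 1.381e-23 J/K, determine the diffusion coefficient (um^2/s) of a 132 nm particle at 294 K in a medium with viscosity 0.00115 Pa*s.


Radius R = 132/2 = 66 nm = 6.6e-08 m
D = kB*T / (6*pi*eta*R)
D = 1.381e-23 * 294 / (6 * pi * 0.00115 * 6.6e-08)
D = 2.83791e-12 m^2/s = 2.838 um^2/s

2.838


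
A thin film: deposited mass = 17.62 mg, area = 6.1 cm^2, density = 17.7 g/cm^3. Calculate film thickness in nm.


Convert: m = 17.62 mg = 1.7620e-05 kg, A = 6.1 cm^2 = 6.1000e-04 m^2, rho = 17.7 g/cm^3 = 17700 kg/m^3
t = m / (A * rho)
t = 1.7620e-05 / (6.1000e-04 * 17700)
t = 1.6319e-06 m = 1631.9 nm

1631.9


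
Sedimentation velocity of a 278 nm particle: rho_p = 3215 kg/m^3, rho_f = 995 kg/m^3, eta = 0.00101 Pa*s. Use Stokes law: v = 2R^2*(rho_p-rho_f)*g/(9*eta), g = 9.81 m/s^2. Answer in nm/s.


Radius R = 278/2 nm = 1.39e-07 m
Density difference = 3215 - 995 = 2220 kg/m^3
v = 2 * R^2 * (rho_p - rho_f) * g / (9 * eta)
v = 2 * (1.39e-07)^2 * 2220 * 9.81 / (9 * 0.00101)
v = 9.25801e-08 m/s = 92.5801 nm/s

92.5801


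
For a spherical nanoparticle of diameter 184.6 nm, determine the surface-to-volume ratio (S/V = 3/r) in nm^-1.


Radius r = 184.6/2 = 92.3 nm
S/V = 3 / r = 3 / 92.3
S/V = 0.0325 nm^-1

0.0325


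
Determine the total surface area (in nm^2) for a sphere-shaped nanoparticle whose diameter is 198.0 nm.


Radius r = 198.0/2 = 99 nm
Surface area SA = 4 * pi * r^2
SA = 4 * pi * (99)^2
SA = 123163.0 nm^2

123163.0


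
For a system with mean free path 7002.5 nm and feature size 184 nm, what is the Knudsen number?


Knudsen number Kn = lambda / L
Kn = 7002.5 / 184
Kn = 38.0571

38.0571


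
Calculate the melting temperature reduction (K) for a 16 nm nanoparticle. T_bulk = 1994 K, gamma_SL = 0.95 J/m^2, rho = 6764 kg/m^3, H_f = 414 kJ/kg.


Radius R = 16/2 = 8 nm = 8e-09 m
Convert H_f = 414 kJ/kg = 414000 J/kg
dT = 2 * gamma_SL * T_bulk / (rho * H_f * R)
dT = 2 * 0.95 * 1994 / (6764 * 414000 * 8e-09)
dT = 169.1 K

169.1


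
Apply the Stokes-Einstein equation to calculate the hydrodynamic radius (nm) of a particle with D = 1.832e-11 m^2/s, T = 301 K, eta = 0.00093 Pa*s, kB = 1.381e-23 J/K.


Stokes-Einstein: R = kB*T / (6*pi*eta*D)
R = 1.381e-23 * 301 / (6 * pi * 0.00093 * 1.832e-11)
R = 1.29435e-08 m = 12.94 nm

12.94


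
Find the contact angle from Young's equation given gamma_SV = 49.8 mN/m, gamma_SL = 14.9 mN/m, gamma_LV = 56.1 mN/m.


cos(theta) = (gamma_SV - gamma_SL) / gamma_LV
cos(theta) = (49.8 - 14.9) / 56.1
cos(theta) = 0.622103
theta = arccos(0.622103) = 51.53 degrees

51.53


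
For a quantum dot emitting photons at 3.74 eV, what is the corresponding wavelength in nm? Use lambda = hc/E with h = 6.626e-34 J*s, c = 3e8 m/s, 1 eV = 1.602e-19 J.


Convert energy: E = 3.74 eV = 3.74 * 1.602e-19 = 5.99148e-19 J
lambda = h*c / E = 6.626e-34 * 3e8 / 5.99148e-19
lambda = 3.31771e-07 m = 331.8 nm

331.8


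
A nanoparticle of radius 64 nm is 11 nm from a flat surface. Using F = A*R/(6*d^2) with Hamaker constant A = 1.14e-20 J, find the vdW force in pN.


Convert to SI: R = 64 nm = 6.4e-08 m, d = 11 nm = 1.1e-08 m
F = A * R / (6 * d^2)
F = 1.14e-20 * 6.4e-08 / (6 * (1.1e-08)^2)
F = 1.00496e-12 N = 1.005 pN

1.005


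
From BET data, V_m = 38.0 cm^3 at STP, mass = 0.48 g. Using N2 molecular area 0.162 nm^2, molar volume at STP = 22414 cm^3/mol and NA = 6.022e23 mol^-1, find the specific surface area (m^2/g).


Number of moles in monolayer = V_m / 22414 = 38.0 / 22414 = 0.00169537
Number of molecules = moles * NA = 0.00169537 * 6.022e23
SA = molecules * sigma / mass
SA = (38.0 / 22414) * 6.022e23 * 0.162e-18 / 0.48
SA = 344.6 m^2/g

344.6


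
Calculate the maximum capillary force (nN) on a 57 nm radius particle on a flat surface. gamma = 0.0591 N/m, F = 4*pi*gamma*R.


Convert radius: R = 57 nm = 5.7e-08 m
F = 4 * pi * gamma * R
F = 4 * pi * 0.0591 * 5.7e-08
F = 4.23323e-08 N = 42.3323 nN

42.3323


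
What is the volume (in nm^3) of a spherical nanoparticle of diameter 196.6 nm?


Radius r = 196.6/2 = 98.3 nm
Volume V = (4/3) * pi * r^3
V = (4/3) * pi * (98.3)^3
V = 3978773.01 nm^3

3978773.01


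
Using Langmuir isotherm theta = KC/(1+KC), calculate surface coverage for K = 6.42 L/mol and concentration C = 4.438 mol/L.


Langmuir isotherm: theta = K*C / (1 + K*C)
K*C = 6.42 * 4.438 = 28.49196
theta = 28.49196 / (1 + 28.49196) = 28.49196 / 29.49196
theta = 0.9661

0.9661


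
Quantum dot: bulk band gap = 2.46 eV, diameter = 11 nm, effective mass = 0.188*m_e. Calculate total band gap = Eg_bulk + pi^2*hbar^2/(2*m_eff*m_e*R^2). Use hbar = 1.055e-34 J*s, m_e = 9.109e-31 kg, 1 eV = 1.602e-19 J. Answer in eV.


Radius R = 11/2 nm = 5.5e-09 m
Confinement energy dE = pi^2 * hbar^2 / (2 * m_eff * m_e * R^2)
dE = pi^2 * (1.055e-34)^2 / (2 * 0.188 * 9.109e-31 * (5.5e-09)^2) J, divided by 1.602e-19 J/eV
dE = 0.0662 eV
Total band gap = E_g(bulk) + dE = 2.46 + 0.0662 = 2.5262 eV

2.5262


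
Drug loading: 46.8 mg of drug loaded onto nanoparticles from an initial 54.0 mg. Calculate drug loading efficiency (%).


Drug loading efficiency = (drug loaded / drug initial) * 100
DLE = 46.8 / 54.0 * 100
DLE = 0.8667 * 100
DLE = 86.67%

86.67


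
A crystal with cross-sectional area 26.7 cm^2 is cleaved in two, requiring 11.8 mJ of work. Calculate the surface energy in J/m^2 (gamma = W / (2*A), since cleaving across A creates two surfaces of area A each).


Convert: A = 26.7 cm^2 = 0.00267 m^2, W = 11.8 mJ = 0.0118 J
Cleaving exposes two faces of area A, so total new surface = 2*A and gamma = W / (2*A)
gamma = 0.0118 / (2 * 0.00267)
gamma = 2.21 J/m^2

2.21


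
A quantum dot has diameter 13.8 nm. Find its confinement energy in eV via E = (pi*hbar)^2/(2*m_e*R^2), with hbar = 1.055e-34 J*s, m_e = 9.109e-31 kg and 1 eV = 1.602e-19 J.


Radius R = 13.8/2 = 6.9 nm = 6.9e-09 m
E = (pi * 1.055e-34)^2 / (2 * 9.109e-31 * (6.9e-09)^2)
E(J) = 1.2665e-21
E = E(J) / 1.602e-19 = 0.0079 eV

0.0079


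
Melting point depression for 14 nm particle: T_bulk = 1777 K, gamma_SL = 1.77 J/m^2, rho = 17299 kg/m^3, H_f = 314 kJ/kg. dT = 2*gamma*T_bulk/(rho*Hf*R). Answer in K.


Radius R = 14/2 = 7 nm = 7e-09 m
Convert H_f = 314 kJ/kg = 314000 J/kg
dT = 2 * gamma_SL * T_bulk / (rho * H_f * R)
dT = 2 * 1.77 * 1777 / (17299 * 314000 * 7e-09)
dT = 165.4 K

165.4


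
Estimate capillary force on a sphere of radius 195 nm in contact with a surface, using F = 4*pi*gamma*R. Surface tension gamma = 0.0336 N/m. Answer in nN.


Convert radius: R = 195 nm = 1.95e-07 m
F = 4 * pi * gamma * R
F = 4 * pi * 0.0336 * 1.95e-07
F = 8.23349e-08 N = 82.3349 nN

82.3349


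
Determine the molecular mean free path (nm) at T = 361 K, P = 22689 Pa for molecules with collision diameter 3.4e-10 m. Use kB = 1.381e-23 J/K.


Mean free path: lambda = kB*T / (sqrt(2) * pi * d^2 * P)
lambda = 1.381e-23 * 361 / (sqrt(2) * pi * (3.4e-10)^2 * 22689)
lambda = 4.27822e-07 m
lambda = 427.82 nm

427.82


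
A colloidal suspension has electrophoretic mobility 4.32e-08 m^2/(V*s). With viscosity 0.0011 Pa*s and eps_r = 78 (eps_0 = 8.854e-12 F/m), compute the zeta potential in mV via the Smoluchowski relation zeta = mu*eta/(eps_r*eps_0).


Smoluchowski equation: zeta = mu * eta / (eps_r * eps_0)
zeta = 4.32e-08 * 0.0011 / (78 * 8.854e-12)
zeta = 0.068809 V = 68.81 mV

68.81


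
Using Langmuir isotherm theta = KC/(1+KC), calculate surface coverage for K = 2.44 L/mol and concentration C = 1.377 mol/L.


Langmuir isotherm: theta = K*C / (1 + K*C)
K*C = 2.44 * 1.377 = 3.35988
theta = 3.35988 / (1 + 3.35988) = 3.35988 / 4.35988
theta = 0.7706

0.7706


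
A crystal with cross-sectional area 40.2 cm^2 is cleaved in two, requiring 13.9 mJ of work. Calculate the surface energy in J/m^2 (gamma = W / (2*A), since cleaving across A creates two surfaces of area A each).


Convert: A = 40.2 cm^2 = 0.00402 m^2, W = 13.9 mJ = 0.0139 J
Cleaving exposes two faces of area A, so total new surface = 2*A and gamma = W / (2*A)
gamma = 0.0139 / (2 * 0.00402)
gamma = 1.729 J/m^2

1.729


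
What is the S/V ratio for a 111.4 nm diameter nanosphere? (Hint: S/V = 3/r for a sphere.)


Radius r = 111.4/2 = 55.7 nm
S/V = 3 / r = 3 / 55.7
S/V = 0.0539 nm^-1

0.0539


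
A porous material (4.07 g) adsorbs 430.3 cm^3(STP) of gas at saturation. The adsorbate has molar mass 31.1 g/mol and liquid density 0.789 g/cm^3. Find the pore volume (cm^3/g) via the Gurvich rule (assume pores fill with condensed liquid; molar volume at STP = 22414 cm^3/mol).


Moles adsorbed n = V_ads / 22414 = 430.3 / 22414 = 1.919782e-02 mol
Liquid volume V_liq = n * M / rho_liq = 1.919782e-02 * 31.1 / 0.789 = 0.75672 cm^3
Specific pore volume V_pore = V_liq / m_sample = 0.75672 / 4.07
V_pore = 0.1859 cm^3/g

0.1859


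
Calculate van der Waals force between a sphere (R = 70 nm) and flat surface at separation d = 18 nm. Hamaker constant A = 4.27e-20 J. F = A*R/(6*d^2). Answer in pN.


Convert to SI: R = 70 nm = 7e-08 m, d = 18 nm = 1.8e-08 m
F = A * R / (6 * d^2)
F = 4.27e-20 * 7e-08 / (6 * (1.8e-08)^2)
F = 1.53755e-12 N = 1.538 pN

1.538


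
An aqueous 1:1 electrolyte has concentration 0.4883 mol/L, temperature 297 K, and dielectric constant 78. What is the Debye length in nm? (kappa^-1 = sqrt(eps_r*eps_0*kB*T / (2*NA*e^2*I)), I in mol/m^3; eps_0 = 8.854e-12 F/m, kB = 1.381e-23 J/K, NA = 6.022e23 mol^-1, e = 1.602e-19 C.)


Ionic strength I = 0.4883 * 1^2 * 1000 = 488.3 mol/m^3
kappa^-1 = sqrt(78 * 8.854e-12 * 1.381e-23 * 297 / (2 * 6.022e23 * (1.602e-19)^2 * 488.3))
kappa^-1 = 0.433 nm

0.433


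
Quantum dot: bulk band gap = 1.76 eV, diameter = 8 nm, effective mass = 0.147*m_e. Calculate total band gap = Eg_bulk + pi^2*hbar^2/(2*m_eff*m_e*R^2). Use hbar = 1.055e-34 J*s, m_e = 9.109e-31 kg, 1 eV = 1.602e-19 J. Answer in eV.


Radius R = 8/2 nm = 4e-09 m
Confinement energy dE = pi^2 * hbar^2 / (2 * m_eff * m_e * R^2)
dE = pi^2 * (1.055e-34)^2 / (2 * 0.147 * 9.109e-31 * (4e-09)^2) J, divided by 1.602e-19 J/eV
dE = 0.16 eV
Total band gap = E_g(bulk) + dE = 1.76 + 0.16 = 1.92 eV

1.92


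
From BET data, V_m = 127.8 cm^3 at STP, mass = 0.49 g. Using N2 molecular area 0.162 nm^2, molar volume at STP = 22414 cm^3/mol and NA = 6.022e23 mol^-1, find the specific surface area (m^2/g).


Number of moles in monolayer = V_m / 22414 = 127.8 / 22414 = 0.00570179
Number of molecules = moles * NA = 0.00570179 * 6.022e23
SA = molecules * sigma / mass
SA = (127.8 / 22414) * 6.022e23 * 0.162e-18 / 0.49
SA = 1135.2 m^2/g

1135.2


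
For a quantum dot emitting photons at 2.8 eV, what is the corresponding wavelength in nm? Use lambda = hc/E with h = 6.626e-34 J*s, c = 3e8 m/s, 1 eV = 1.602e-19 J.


Convert energy: E = 2.8 eV = 2.8 * 1.602e-19 = 4.4856e-19 J
lambda = h*c / E = 6.626e-34 * 3e8 / 4.4856e-19
lambda = 4.43151e-07 m = 443.2 nm

443.2


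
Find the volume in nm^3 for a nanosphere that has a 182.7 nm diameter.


Radius r = 182.7/2 = 91.35 nm
Volume V = (4/3) * pi * r^3
V = (4/3) * pi * (91.35)^3
V = 3193112.83 nm^3

3193112.83


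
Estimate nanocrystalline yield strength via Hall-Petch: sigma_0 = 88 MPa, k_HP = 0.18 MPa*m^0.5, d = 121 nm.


d = 121 nm = 1.21e-07 m
sqrt(d) = 0.0003478505
Hall-Petch contribution = k / sqrt(d) = 0.18 / 0.0003478505 = 517.5 MPa
sigma = sigma_0 + k/sqrt(d) = 88 + 517.5 = 605.5 MPa

605.5


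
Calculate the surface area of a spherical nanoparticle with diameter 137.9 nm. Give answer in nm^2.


Radius r = 137.9/2 = 68.95 nm
Surface area SA = 4 * pi * r^2
SA = 4 * pi * (68.95)^2
SA = 59741.81 nm^2

59741.81


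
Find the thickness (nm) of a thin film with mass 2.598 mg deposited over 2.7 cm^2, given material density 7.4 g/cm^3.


Convert: m = 2.598 mg = 2.5980e-06 kg, A = 2.7 cm^2 = 2.7000e-04 m^2, rho = 7.4 g/cm^3 = 7400 kg/m^3
t = m / (A * rho)
t = 2.5980e-06 / (2.7000e-04 * 7400)
t = 1.3003e-06 m = 1300.3 nm

1300.3


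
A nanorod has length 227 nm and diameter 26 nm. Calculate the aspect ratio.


Aspect ratio AR = length / diameter
AR = 227 / 26
AR = 8.73

8.73


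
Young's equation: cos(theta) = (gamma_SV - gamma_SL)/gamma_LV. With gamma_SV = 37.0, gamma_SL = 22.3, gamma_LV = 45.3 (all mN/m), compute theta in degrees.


cos(theta) = (gamma_SV - gamma_SL) / gamma_LV
cos(theta) = (37.0 - 22.3) / 45.3
cos(theta) = 0.324503
theta = arccos(0.324503) = 71.06 degrees

71.06


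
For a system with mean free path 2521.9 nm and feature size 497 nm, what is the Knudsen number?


Knudsen number Kn = lambda / L
Kn = 2521.9 / 497
Kn = 5.0742

5.0742


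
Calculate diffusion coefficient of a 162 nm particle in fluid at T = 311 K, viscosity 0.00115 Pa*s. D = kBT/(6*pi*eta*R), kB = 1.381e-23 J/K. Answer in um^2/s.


Radius R = 162/2 = 81 nm = 8.1e-08 m
D = kB*T / (6*pi*eta*R)
D = 1.381e-23 * 311 / (6 * pi * 0.00115 * 8.1e-08)
D = 2.44608e-12 m^2/s = 2.446 um^2/s

2.446


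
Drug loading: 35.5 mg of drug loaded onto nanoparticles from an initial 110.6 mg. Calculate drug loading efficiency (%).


Drug loading efficiency = (drug loaded / drug initial) * 100
DLE = 35.5 / 110.6 * 100
DLE = 0.321 * 100
DLE = 32.1%

32.1
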